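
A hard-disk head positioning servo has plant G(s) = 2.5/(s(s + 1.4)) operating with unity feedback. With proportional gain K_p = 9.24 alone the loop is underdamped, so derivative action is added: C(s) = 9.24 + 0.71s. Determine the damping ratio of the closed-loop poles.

Forward path: (9.24 + 0.71s)·2.5/(s(s+1.4)). The closed-loop characteristic equation is s² + (1.4 + 2.5·0.71)s + 2.5·9.24 = 0.
That is s² + 3.175s + 23.1 = 0, so ω_n = 4.806 rad/s and ζ = 3.175/(2·4.806) = 0.3303.

ζ = 0.33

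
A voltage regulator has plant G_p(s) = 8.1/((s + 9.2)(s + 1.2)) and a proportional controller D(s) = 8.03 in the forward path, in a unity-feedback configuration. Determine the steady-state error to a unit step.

0.145

The loop is type 0. Static position error constant K_pos = D(0)·G_p(0) = 8.03·0.7337 = 5.892.
Steady-state error to a unit step: e_ss = 1/(1+K_pos) = 1/6.892 = 0.145.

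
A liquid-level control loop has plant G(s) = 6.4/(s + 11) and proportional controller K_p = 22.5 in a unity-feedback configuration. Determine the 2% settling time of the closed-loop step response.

T_s ≈ 0.0258 s

Closed-loop transfer function: T(s) = K_p·G(s)/(1 + K_p·G(s)) = 144/(s + 11 + 144) = 144/(s + 155).
Time constant τ = 1/155 = 0.006452 s, so the 2% settling time is about 4τ = 0.0258 s.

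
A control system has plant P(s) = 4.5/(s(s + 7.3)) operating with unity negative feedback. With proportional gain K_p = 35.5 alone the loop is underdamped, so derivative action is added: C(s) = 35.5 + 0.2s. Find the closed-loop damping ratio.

Forward path: (35.5 + 0.2s)·4.5/(s(s+7.3)). The closed-loop characteristic equation is s² + (7.3 + 4.5·0.2)s + 4.5·35.5 = 0.
That is s² + 8.2s + 159.8 = 0, so ω_n = 12.64 rad/s and ζ = 8.2/(2·12.64) = 0.3244.

ζ = 0.324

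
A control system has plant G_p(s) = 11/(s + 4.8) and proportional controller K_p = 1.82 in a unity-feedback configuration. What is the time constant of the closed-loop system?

τ = 0.0403 s

Closed-loop transfer function: T(s) = K_p·G_p(s)/(1 + K_p·G_p(s)) = 20.02/(s + 4.8 + 20.02) = 20.02/(s + 24.82).
Time constant τ = 1/24.82 = 0.0403 s.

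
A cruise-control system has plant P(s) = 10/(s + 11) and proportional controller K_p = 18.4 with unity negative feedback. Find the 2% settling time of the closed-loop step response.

Closed-loop transfer function: T(s) = K_p·P(s)/(1 + K_p·P(s)) = 184/(s + 11 + 184) = 184/(s + 195).
Time constant τ = 1/195 = 0.005128 s, so the 2% settling time is about 4τ = 0.0205 s.

T_s ≈ 0.0205 s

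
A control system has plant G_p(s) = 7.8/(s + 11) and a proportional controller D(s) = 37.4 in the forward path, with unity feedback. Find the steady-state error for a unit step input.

The loop is type 0. Static position error constant K_pos = D(0)·G_p(0) = 37.4·0.7091 = 26.52.
Steady-state error to a unit step: e_ss = 1/(1+K_pos) = 1/27.52 = 0.0363.

0.0363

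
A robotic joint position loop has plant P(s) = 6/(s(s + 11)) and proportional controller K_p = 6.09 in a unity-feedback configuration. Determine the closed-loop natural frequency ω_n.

With unity feedback the closed-loop characteristic equation is s² + 11s + 6.09·6 = s² + 11s + 36.54 = 0.
So ω_n² = 36.54 ⇒ ω_n = 6.045 rad/s, and ζ = 11/(2ω_n) = 0.91.

ω_n = 6.04 rad/s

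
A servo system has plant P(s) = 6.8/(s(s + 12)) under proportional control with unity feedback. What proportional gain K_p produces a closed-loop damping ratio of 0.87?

K_p = 6.99

Closed-loop characteristic equation: s² + 12s + K_p·6.8 = 0.
So ω_n = √(6.8K_p) and 2ζω_n = 12, giving ζ = 12/(2√(6.8K_p)).
Setting ζ = 0.87: √(6.8K_p) = 12/(2·0.87) = 6.897, so K_p = 47.56/6.8 = 6.99.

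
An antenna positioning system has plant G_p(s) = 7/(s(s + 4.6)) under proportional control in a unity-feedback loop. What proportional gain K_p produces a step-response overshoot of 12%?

From %OS = 100·exp(−πζ/√(1−ζ²)) = 12%, ζ = −ln(0.12)/√(π²+ln²(0.12)) = 0.5594.
Characteristic equation s² + 4.6s + 7K_p = 0 gives ζ = 4.6/(2√(7K_p)).
Setting ζ = 0.5594: √(7K_p) = 4.6/(2·0.5594) = 4.111, so K_p = 16.9/7 = 2.41.

K_p = 2.41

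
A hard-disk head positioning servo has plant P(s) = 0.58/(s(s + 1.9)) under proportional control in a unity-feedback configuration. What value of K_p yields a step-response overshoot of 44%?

K_p = 24.3

From %OS = 100·exp(−πζ/√(1−ζ²)) = 44%, ζ = −ln(0.44)/√(π²+ln²(0.44)) = 0.2528.
Characteristic equation s² + 1.9s + 0.58K_p = 0 gives ζ = 1.9/(2√(0.58K_p)).
Setting ζ = 0.2528: √(0.58K_p) = 1.9/(2·0.2528) = 3.757, so K_p = 14.12/0.58 = 24.3.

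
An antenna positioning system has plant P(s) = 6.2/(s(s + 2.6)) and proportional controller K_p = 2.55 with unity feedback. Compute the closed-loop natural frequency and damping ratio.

The closed-loop denominator is s(s+2.6) + 2.55·6.2 = s² + 2.6s + 15.81.
Matching s² + 2ζω_n s + ω_n²: ω_n = √15.81 = 3.976 rad/s and 2ζω_n = 2.6, so ζ = 2.6/(2·3.976) = 0.327.

ω_n = 3.98 rad/s, ζ = 0.327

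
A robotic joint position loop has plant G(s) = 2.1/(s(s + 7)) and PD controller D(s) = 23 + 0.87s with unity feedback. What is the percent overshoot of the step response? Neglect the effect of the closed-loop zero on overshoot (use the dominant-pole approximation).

Forward path: (23 + 0.87s)·2.1/(s(s+7)). The closed-loop characteristic equation is s² + (7 + 2.1·0.87)s + 2.1·23 = 0.
That is s² + 8.827s + 48.3 = 0, so ω_n = 6.95 rad/s and ζ = 8.827/(2·6.95) = 0.6351.
%OS = 100·exp(−πζ/√(1−ζ²)) = 7.56%.

7.56%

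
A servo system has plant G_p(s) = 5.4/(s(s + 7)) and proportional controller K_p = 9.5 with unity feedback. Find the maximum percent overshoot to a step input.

Closed-loop characteristic equation: s² + 7s + 51.3 = 0, so ω_n = 7.162 rad/s and ζ = 7/(2·7.162) = 0.4887.
%OS = 100·exp(−πζ/√(1−ζ²)) = 100·exp(−π·0.4887/√0.7612) = 17.2%.

17.2%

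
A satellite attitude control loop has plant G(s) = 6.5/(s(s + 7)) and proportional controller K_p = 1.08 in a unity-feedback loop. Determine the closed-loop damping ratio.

ζ = 1.32

1 + K_p·G(s) = 0 gives s² + 7s + 7.02 = 0.
Matching s² + 2ζω_n s + ω_n²: ω_n = √7.02 = 2.65 rad/s and 2ζω_n = 7, so ζ = 7/(2·2.65) = 1.32.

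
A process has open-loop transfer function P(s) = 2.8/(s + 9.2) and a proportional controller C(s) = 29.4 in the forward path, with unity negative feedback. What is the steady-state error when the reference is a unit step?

The loop is type 0. Static position error constant K_pos = C(0)·P(0) = 29.4·0.3043 = 8.948.
Steady-state error to a unit step: e_ss = 1/(1+K_pos) = 1/9.948 = 0.101.

0.101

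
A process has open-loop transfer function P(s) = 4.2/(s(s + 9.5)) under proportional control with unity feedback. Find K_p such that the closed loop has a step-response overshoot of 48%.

K_p = 104

From %OS = 100·exp(−πζ/√(1−ζ²)) = 48%, ζ = −ln(0.48)/√(π²+ln²(0.48)) = 0.2275.
Characteristic equation s² + 9.5s + 4.2K_p = 0 gives ζ = 9.5/(2√(4.2K_p)).
Setting ζ = 0.2275: √(4.2K_p) = 9.5/(2·0.2275) = 20.88, so K_p = 435.9/4.2 = 104.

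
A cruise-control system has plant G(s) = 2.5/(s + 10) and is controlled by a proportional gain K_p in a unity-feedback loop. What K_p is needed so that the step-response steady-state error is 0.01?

K_p = 396

For a type-0 loop with proportional control, e_ss = 1/(1 + K_p·G(0)).
G(0) = 0.25. Require 1/(1 + K_p·0.25) = 0.01, so 1 + 0.25·K_p = 100.
K_p = (100 − 1)/0.25 = 396.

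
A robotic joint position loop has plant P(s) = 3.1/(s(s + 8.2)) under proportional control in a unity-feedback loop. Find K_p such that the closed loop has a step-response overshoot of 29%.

K_p = 40.3

From %OS = 100·exp(−πζ/√(1−ζ²)) = 29%, ζ = −ln(0.29)/√(π²+ln²(0.29)) = 0.3666.
Characteristic equation s² + 8.2s + 3.1K_p = 0 gives ζ = 8.2/(2√(3.1K_p)).
Setting ζ = 0.3666: √(3.1K_p) = 8.2/(2·0.3666) = 11.18, so K_p = 125.1/3.1 = 40.3.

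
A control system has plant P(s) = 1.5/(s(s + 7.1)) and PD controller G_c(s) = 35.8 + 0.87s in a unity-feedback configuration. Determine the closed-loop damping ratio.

Forward path: (35.8 + 0.87s)·1.5/(s(s+7.1)). The closed-loop characteristic equation is s² + (7.1 + 1.5·0.87)s + 1.5·35.8 = 0.
That is s² + 8.405s + 53.7 = 0, so ω_n = 7.328 rad/s and ζ = 8.405/(2·7.328) = 0.5735.

ζ = 0.573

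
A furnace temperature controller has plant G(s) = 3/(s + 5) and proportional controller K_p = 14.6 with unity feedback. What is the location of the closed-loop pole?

s = -48.8

Closed-loop transfer function: T(s) = K_p·G(s)/(1 + K_p·G(s)) = 43.8/(s + 5 + 43.8) = 43.8/(s + 48.8).
The closed-loop pole is at s = −48.8.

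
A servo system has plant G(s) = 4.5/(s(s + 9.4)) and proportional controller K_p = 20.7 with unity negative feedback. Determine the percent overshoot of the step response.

17.3%

Closed-loop characteristic equation: s² + 9.4s + 93.15 = 0, so ω_n = 9.651 rad/s and ζ = 9.4/(2·9.651) = 0.487.
%OS = 100·exp(−πζ/√(1−ζ²)) = 100·exp(−π·0.487/√0.7629) = 17.3%.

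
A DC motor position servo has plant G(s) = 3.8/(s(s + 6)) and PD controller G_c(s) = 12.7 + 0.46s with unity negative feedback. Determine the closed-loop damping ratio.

ζ = 0.558

Forward path: (12.7 + 0.46s)·3.8/(s(s+6)). The closed-loop characteristic equation is s² + (6 + 3.8·0.46)s + 3.8·12.7 = 0.
That is s² + 7.748s + 48.26 = 0, so ω_n = 6.947 rad/s and ζ = 7.748/(2·6.947) = 0.5577.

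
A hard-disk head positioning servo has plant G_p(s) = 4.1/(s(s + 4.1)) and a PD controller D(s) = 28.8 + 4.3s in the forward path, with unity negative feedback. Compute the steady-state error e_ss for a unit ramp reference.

The loop has one pole at the origin (type 1). Velocity error constant K_v = lim_{s→0} s·D(s)G_p(s) = 28.8·4.1/4.1 = 28.8.
Steady-state error to a unit ramp: e_ss = 1/K_v = 0.0347.

0.0347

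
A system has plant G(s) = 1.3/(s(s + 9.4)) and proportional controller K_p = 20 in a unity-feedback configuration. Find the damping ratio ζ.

ζ = 0.922

The closed-loop denominator is s(s+9.4) + 20·1.3 = s² + 9.4s + 26.
Matching s² + 2ζω_n s + ω_n²: ω_n = √26 = 5.099 rad/s and 2ζω_n = 9.4, so ζ = 9.4/(2·5.099) = 0.922.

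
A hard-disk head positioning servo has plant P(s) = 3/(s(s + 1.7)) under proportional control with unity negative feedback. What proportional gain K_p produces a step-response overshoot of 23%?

K_p = 1.34

From %OS = 100·exp(−πζ/√(1−ζ²)) = 23%, ζ = −ln(0.23)/√(π²+ln²(0.23)) = 0.4237.
Characteristic equation s² + 1.7s + 3K_p = 0 gives ζ = 1.7/(2√(3K_p)).
Setting ζ = 0.4237: √(3K_p) = 1.7/(2·0.4237) = 2.006, so K_p = 4.024/3 = 1.34.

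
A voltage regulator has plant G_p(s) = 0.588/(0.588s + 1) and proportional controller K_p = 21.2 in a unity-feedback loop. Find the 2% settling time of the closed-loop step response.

Closed loop: T(s) = K_p·G_p/(1+K_p·G_p) = 12.47/(0.588s + 1 + 12.47), with pole at s = −(1 + 12.47)/0.588 = −22.9.
τ = 1/22.9 = 0.04367 s, so 2% settling time ≈ 4τ = 0.175 s.

T_s ≈ 0.175 s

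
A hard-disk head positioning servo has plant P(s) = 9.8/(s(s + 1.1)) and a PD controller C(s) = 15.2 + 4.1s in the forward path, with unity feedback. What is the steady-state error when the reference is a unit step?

0

The open loop C(s)P(s) has a pole at the origin (type 1), so the static position error constant is infinite and e_ss = 1/(1+∞) = 0.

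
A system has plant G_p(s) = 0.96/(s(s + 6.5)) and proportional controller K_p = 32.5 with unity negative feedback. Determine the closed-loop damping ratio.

The closed-loop denominator is s(s+6.5) + 32.5·0.96 = s² + 6.5s + 31.2.
So ω_n² = 31.2 ⇒ ω_n = 5.586 rad/s, and ζ = 6.5/(2ω_n) = 0.582.

ζ = 0.582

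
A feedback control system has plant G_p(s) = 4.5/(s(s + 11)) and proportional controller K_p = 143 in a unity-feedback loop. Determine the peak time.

Closed-loop characteristic equation: s² + 11s + 643.5 = 0, so ω_n = 25.37 rad/s and ζ = 11/(2·25.37) = 0.2168.
Damped frequency ω_d = ω_n√(1−ζ²) = 24.76 rad/s, so peak time T_p = π/ω_d = 0.127 s.

T_p = 0.127 s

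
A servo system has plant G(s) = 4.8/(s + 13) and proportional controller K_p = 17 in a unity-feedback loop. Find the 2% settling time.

T_s ≈ 0.0423 s

Closed-loop transfer function: T(s) = K_p·G(s)/(1 + K_p·G(s)) = 81.6/(s + 13 + 81.6) = 81.6/(s + 94.6).
Time constant τ = 1/94.6 = 0.01057 s, so the 2% settling time is about 4τ = 0.0423 s.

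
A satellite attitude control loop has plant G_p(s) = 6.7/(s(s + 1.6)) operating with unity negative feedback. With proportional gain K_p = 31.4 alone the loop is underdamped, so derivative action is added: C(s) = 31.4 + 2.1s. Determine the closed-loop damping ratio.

ζ = 0.54

Forward path: (31.4 + 2.1s)·6.7/(s(s+1.6)). The closed-loop characteristic equation is s² + (1.6 + 6.7·2.1)s + 6.7·31.4 = 0.
That is s² + 15.67s + 210.4 = 0, so ω_n = 14.5 rad/s and ζ = 15.67/(2·14.5) = 0.5402.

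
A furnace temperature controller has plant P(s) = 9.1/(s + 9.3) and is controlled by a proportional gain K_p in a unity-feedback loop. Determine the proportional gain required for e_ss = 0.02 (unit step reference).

K_p = 50.1

For a type-0 loop with proportional control, e_ss = 1/(1 + K_p·P(0)).
P(0) = 0.9785. Require 1/(1 + K_p·0.9785) = 0.02, so 1 + 0.9785·K_p = 50.
K_p = (50 − 1)/0.9785 = 50.1.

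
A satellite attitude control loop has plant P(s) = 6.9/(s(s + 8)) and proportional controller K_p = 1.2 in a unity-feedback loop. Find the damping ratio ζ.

The closed-loop denominator is s(s+8) + 1.2·6.9 = s² + 8s + 8.28.
So ω_n² = 8.28 ⇒ ω_n = 2.877 rad/s, and ζ = 8/(2ω_n) = 1.39.

ζ = 1.39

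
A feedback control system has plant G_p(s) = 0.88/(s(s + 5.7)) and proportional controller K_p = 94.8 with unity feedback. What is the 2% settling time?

T_s ≈ 1.4 s

Closed-loop characteristic equation: s² + 5.7s + 83.42 = 0, so ω_n = 9.134 rad/s and ζ = 5.7/(2·9.134) = 0.312.
2% settling time T_s ≈ 4/(ζω_n) = 4/2.85 = 1.4 s.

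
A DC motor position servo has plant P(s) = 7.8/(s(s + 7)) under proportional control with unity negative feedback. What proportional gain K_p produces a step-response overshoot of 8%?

K_p = 4

From %OS = 100·exp(−πζ/√(1−ζ²)) = 8%, ζ = −ln(0.08)/√(π²+ln²(0.08)) = 0.6266.
Characteristic equation s² + 7s + 7.8K_p = 0 gives ζ = 7/(2√(7.8K_p)).
Setting ζ = 0.6266: √(7.8K_p) = 7/(2·0.6266) = 5.586, so K_p = 31.2/7.8 = 4.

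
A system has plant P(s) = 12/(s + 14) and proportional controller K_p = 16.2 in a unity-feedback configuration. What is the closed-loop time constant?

Closed-loop transfer function: T(s) = K_p·P(s)/(1 + K_p·P(s)) = 194.4/(s + 14 + 194.4) = 194.4/(s + 208.4).
Time constant τ = 1/208.4 = 0.0048 s.

τ = 0.0048 s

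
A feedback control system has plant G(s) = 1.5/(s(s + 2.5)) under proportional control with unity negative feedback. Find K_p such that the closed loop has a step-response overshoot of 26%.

From %OS = 100·exp(−πζ/√(1−ζ²)) = 26%, ζ = −ln(0.26)/√(π²+ln²(0.26)) = 0.3941.
Characteristic equation s² + 2.5s + 1.5K_p = 0 gives ζ = 2.5/(2√(1.5K_p)).
Setting ζ = 0.3941: √(1.5K_p) = 2.5/(2·0.3941) = 3.172, so K_p = 10.06/1.5 = 6.71.

K_p = 6.71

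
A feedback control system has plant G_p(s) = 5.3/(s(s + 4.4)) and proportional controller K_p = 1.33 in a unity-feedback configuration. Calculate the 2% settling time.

The closed-loop denominator s² + 4.4s + 7.049 gives ω_n = √7.049 = 2.655 and ζ = 4.4/(2ω_n) = 0.8286.
2% settling time T_s ≈ 4/(ζω_n) = 4/2.2 = 1.82 s.

T_s ≈ 1.82 s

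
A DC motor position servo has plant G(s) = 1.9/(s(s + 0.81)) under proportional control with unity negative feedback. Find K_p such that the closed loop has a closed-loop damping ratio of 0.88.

Closed-loop characteristic equation: s² + 0.81s + K_p·1.9 = 0.
So ω_n = √(1.9K_p) and 2ζω_n = 0.81, giving ζ = 0.81/(2√(1.9K_p)).
Setting ζ = 0.88: √(1.9K_p) = 0.81/(2·0.88) = 0.4602, so K_p = 0.2118/1.9 = 0.111.

K_p = 0.111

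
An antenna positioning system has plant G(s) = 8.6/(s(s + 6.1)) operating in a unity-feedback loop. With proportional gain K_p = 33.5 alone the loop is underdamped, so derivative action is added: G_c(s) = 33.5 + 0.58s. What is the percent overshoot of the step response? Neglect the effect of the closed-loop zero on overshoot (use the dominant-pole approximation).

33.8%

Forward path: (33.5 + 0.58s)·8.6/(s(s+6.1)). The closed-loop characteristic equation is s² + (6.1 + 8.6·0.58)s + 8.6·33.5 = 0.
That is s² + 11.09s + 288.1 = 0, so ω_n = 16.97 rad/s and ζ = 11.09/(2·16.97) = 0.3266.
%OS = 100·exp(−πζ/√(1−ζ²)) = 33.8%.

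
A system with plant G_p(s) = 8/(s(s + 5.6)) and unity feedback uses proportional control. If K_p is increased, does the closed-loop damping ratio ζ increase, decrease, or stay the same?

ζ = 5.6/(2√(8K_p)); increasing K_p raises the denominator, so ζ falls.

decrease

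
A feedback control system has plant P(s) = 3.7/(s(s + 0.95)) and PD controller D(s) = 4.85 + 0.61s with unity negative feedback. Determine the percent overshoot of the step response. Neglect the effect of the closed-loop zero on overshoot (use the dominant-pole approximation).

27.7%

Forward path: (4.85 + 0.61s)·3.7/(s(s+0.95)). The closed-loop characteristic equation is s² + (0.95 + 3.7·0.61)s + 3.7·4.85 = 0.
That is s² + 3.207s + 17.95 = 0, so ω_n = 4.236 rad/s and ζ = 3.207/(2·4.236) = 0.3785.
%OS = 100·exp(−πζ/√(1−ζ²)) = 27.7%.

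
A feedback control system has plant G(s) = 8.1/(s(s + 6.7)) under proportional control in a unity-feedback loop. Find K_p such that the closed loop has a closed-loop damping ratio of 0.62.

K_p = 3.6

Closed-loop characteristic equation: s² + 6.7s + K_p·8.1 = 0.
So ω_n = √(8.1K_p) and 2ζω_n = 6.7, giving ζ = 6.7/(2√(8.1K_p)).
Setting ζ = 0.62: √(8.1K_p) = 6.7/(2·0.62) = 5.403, so K_p = 29.19/8.1 = 3.6.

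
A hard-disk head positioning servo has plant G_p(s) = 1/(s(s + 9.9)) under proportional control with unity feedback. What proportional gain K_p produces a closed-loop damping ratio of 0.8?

K_p = 38.3

Closed-loop characteristic equation: s² + 9.9s + K_p·1 = 0.
So ω_n = √(1K_p) and 2ζω_n = 9.9, giving ζ = 9.9/(2√(1K_p)).
Setting ζ = 0.8: √(1K_p) = 9.9/(2·0.8) = 6.188, so K_p = 38.29/1 = 38.3.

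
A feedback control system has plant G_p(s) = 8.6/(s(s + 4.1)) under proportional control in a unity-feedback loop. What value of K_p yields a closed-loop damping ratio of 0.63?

Closed-loop characteristic equation: s² + 4.1s + K_p·8.6 = 0.
So ω_n = √(8.6K_p) and 2ζω_n = 4.1, giving ζ = 4.1/(2√(8.6K_p)).
Setting ζ = 0.63: √(8.6K_p) = 4.1/(2·0.63) = 3.254, so K_p = 10.59/8.6 = 1.23.

K_p = 1.23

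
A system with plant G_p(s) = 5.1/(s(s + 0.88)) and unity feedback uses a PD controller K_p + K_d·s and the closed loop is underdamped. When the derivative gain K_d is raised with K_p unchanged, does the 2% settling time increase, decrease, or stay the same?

decrease

Characteristic equation s² + (0.88 + 5.1K_d)s + 5.1K_p = 0: raising K_d increases ζω_n = (0.88+5.1K_d)/2 while the loop stays underdamped, so T_s ≈ 4/(ζω_n) decreases.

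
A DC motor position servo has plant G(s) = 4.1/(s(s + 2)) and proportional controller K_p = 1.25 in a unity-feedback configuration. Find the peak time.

T_p = 1.55 s

The closed-loop denominator s² + 2s + 5.125 gives ω_n = √5.125 = 2.264 and ζ = 2/(2ω_n) = 0.4417.
Damped frequency ω_d = ω_n√(1−ζ²) = 2.031 rad/s, so peak time T_p = π/ω_d = 1.55 s.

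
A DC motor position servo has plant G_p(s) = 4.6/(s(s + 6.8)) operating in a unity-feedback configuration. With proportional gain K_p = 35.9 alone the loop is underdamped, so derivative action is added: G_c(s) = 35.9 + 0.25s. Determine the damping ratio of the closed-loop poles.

Forward path: (35.9 + 0.25s)·4.6/(s(s+6.8)). The closed-loop characteristic equation is s² + (6.8 + 4.6·0.25)s + 4.6·35.9 = 0.
That is s² + 7.95s + 165.1 = 0, so ω_n = 12.85 rad/s and ζ = 7.95/(2·12.85) = 0.3093.

ζ = 0.309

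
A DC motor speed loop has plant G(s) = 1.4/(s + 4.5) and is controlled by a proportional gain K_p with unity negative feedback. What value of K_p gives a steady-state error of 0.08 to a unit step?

K_p = 37

Steady-state error for a unit step on this type-0 loop is 1/(1 + K_p·G(0)).
G(0) = 0.3111. Require 1/(1 + K_p·0.3111) = 0.08, so 1 + 0.3111·K_p = 12.5.
K_p = (12.5 − 1)/0.3111 = 37.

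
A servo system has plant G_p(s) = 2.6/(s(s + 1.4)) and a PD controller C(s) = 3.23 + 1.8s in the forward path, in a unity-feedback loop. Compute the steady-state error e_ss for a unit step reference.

0

The open loop C(s)G_p(s) has a pole at the origin (type 1), so the static position error constant is infinite and e_ss = 1/(1+∞) = 0.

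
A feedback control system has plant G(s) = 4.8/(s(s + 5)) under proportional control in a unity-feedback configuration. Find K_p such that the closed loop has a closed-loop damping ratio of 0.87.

K_p = 1.72

Closed-loop characteristic equation: s² + 5s + K_p·4.8 = 0.
So ω_n = √(4.8K_p) and 2ζω_n = 5, giving ζ = 5/(2√(4.8K_p)).
Setting ζ = 0.87: √(4.8K_p) = 5/(2·0.87) = 2.874, so K_p = 8.257/4.8 = 1.72.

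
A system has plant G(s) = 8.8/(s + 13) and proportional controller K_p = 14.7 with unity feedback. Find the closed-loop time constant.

Closed-loop transfer function: T(s) = K_p·G(s)/(1 + K_p·G(s)) = 129.4/(s + 13 + 129.4) = 129.4/(s + 142.4).
Time constant τ = 1/142.4 = 0.00702 s.

τ = 0.00702 s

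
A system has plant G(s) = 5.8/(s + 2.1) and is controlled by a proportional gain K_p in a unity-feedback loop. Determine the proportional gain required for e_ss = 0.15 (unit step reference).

The loop is type 0, so e_ss(step) = 1/(1 + K_pos) with K_pos = K_p·G(0).
G(0) = 2.762. Require 1/(1 + K_p·2.762) = 0.15, so 1 + 2.762·K_p = 6.667.
K_p = (6.667 − 1)/2.762 = 2.05.

K_p = 2.05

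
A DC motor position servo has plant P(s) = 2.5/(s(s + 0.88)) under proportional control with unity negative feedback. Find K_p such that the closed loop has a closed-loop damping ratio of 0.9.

K_p = 0.0956

Closed-loop characteristic equation: s² + 0.88s + K_p·2.5 = 0.
So ω_n = √(2.5K_p) and 2ζω_n = 0.88, giving ζ = 0.88/(2√(2.5K_p)).
Setting ζ = 0.9: √(2.5K_p) = 0.88/(2·0.9) = 0.4889, so K_p = 0.239/2.5 = 0.0956.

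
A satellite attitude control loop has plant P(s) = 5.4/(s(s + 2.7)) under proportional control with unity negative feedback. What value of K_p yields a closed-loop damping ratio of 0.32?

K_p = 3.3

Closed-loop characteristic equation: s² + 2.7s + K_p·5.4 = 0.
So ω_n = √(5.4K_p) and 2ζω_n = 2.7, giving ζ = 2.7/(2√(5.4K_p)).
Setting ζ = 0.32: √(5.4K_p) = 2.7/(2·0.32) = 4.219, so K_p = 17.8/5.4 = 3.3.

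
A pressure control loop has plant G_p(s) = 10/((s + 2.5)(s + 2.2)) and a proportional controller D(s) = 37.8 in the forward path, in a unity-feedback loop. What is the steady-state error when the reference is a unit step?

0.0143

The loop is type 0. Static position error constant K_pos = D(0)·G_p(0) = 37.8·1.818 = 68.73.
Steady-state error to a unit step: e_ss = 1/(1+K_pos) = 1/69.73 = 0.0143.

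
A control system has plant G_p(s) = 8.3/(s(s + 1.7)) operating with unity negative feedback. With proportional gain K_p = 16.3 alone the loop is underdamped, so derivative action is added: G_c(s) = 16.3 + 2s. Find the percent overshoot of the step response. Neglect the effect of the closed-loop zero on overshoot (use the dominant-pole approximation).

1.83%

Forward path: (16.3 + 2s)·8.3/(s(s+1.7)). The closed-loop characteristic equation is s² + (1.7 + 8.3·2)s + 8.3·16.3 = 0.
That is s² + 18.3s + 135.3 = 0, so ω_n = 11.63 rad/s and ζ = 18.3/(2·11.63) = 0.7867.
%OS = 100·exp(−πζ/√(1−ζ²)) = 1.83%.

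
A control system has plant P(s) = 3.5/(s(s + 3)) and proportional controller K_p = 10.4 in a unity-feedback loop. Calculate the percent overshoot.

44.6%

Closed-loop characteristic equation: s² + 3s + 36.4 = 0, so ω_n = 6.033 rad/s and ζ = 3/(2·6.033) = 0.2486.
%OS = 100·exp(−πζ/√(1−ζ²)) = 100·exp(−π·0.2486/√0.9382) = 44.6%.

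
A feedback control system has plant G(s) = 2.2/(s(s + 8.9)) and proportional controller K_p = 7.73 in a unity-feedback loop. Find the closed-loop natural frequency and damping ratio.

The closed-loop denominator is s(s+8.9) + 7.73·2.2 = s² + 8.9s + 17.01.
So ω_n² = 17.01 ⇒ ω_n = 4.124 rad/s, and ζ = 8.9/(2ω_n) = 1.08.

ω_n = 4.12 rad/s, ζ = 1.08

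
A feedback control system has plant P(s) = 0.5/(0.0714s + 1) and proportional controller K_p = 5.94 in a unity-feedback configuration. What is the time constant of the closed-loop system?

Closed loop: T(s) = K_p·P/(1+K_p·P) = 2.97/(0.0714s + 1 + 2.97), with pole at s = −(1 + 2.97)/0.0714 = −55.6.
Closed-loop time constant τ = 1/55.6 = 0.018 s.

τ = 0.018 s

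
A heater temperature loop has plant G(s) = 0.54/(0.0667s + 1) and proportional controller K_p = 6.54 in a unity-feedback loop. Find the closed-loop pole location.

s = -67.94

Closed loop: T(s) = K_p·G/(1+K_p·G) = 3.532/(0.0667s + 1 + 3.532), with pole at s = −(1 + 3.532)/0.0667 = −67.94.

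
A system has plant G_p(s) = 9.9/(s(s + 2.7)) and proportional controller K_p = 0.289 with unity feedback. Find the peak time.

T_p = 3.08 s

The closed-loop denominator s² + 2.7s + 2.861 gives ω_n = √2.861 = 1.691 and ζ = 2.7/(2ω_n) = 0.7981.
Damped frequency ω_d = ω_n√(1−ζ²) = 1.019 rad/s, so peak time T_p = π/ω_d = 3.08 s.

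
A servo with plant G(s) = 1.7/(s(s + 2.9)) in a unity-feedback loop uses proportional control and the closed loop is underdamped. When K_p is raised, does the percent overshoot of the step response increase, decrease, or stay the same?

increase

Characteristic equation s² + 2.9s + K_p·1.7 = 0: raising K_p raises ω_n while 2ζω_n = 2.9 is fixed, so ζ falls and overshoot grows.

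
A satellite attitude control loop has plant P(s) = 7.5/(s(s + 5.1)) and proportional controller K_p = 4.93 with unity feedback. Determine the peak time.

T_p = 0.569 s

From 1 + K_pP(s) = 0: s² + 5.1s + 36.97 = 0 ⇒ ω_n = 6.081, ζ = 0.4194.
Damped frequency ω_d = ω_n√(1−ζ²) = 5.52 rad/s, so peak time T_p = π/ω_d = 0.569 s.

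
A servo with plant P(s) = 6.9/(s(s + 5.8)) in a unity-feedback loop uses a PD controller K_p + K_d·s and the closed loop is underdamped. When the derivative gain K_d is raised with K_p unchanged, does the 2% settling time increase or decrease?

decrease

Characteristic equation s² + (5.8 + 6.9K_d)s + 6.9K_p = 0: raising K_d increases ζω_n = (5.8+6.9K_d)/2 while the loop stays underdamped, so T_s ≈ 4/(ζω_n) decreases.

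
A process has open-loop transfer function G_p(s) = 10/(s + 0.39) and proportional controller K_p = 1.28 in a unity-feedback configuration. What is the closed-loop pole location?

Closed-loop transfer function: T(s) = K_p·G_p(s)/(1 + K_p·G_p(s)) = 12.8/(s + 0.39 + 12.8) = 12.8/(s + 13.19).
The closed-loop pole is at s = −13.19.

s = -13.19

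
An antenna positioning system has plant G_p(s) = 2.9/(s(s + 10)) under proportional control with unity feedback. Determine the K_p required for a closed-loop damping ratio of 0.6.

Closed-loop characteristic equation: s² + 10s + K_p·2.9 = 0.
So ω_n = √(2.9K_p) and 2ζω_n = 10, giving ζ = 10/(2√(2.9K_p)).
Setting ζ = 0.6: √(2.9K_p) = 10/(2·0.6) = 8.333, so K_p = 69.44/2.9 = 23.9.

K_p = 23.9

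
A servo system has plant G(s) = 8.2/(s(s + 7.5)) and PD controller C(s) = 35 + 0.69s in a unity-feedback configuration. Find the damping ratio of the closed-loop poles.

ζ = 0.388

Forward path: (35 + 0.69s)·8.2/(s(s+7.5)). The closed-loop characteristic equation is s² + (7.5 + 8.2·0.69)s + 8.2·35 = 0.
That is s² + 13.16s + 287 = 0, so ω_n = 16.94 rad/s and ζ = 13.16/(2·16.94) = 0.3883.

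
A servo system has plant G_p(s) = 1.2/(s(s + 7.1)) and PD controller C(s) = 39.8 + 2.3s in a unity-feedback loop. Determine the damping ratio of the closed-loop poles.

Forward path: (39.8 + 2.3s)·1.2/(s(s+7.1)). The closed-loop characteristic equation is s² + (7.1 + 1.2·2.3)s + 1.2·39.8 = 0.
That is s² + 9.86s + 47.76 = 0, so ω_n = 6.911 rad/s and ζ = 9.86/(2·6.911) = 0.7134.

ζ = 0.713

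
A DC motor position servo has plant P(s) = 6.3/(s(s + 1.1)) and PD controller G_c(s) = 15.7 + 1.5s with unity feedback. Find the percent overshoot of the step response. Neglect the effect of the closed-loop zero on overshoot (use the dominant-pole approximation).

Forward path: (15.7 + 1.5s)·6.3/(s(s+1.1)). The closed-loop characteristic equation is s² + (1.1 + 6.3·1.5)s + 6.3·15.7 = 0.
That is s² + 10.55s + 98.91 = 0, so ω_n = 9.945 rad/s and ζ = 10.55/(2·9.945) = 0.5304.
%OS = 100·exp(−πζ/√(1−ζ²)) = 14%.

14%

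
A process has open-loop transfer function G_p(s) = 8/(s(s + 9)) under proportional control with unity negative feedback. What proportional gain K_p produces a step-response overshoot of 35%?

K_p = 25.2

From %OS = 100·exp(−πζ/√(1−ζ²)) = 35%, ζ = −ln(0.35)/√(π²+ln²(0.35)) = 0.3169.
Characteristic equation s² + 9s + 8K_p = 0 gives ζ = 9/(2√(8K_p)).
Setting ζ = 0.3169: √(8K_p) = 9/(2·0.3169) = 14.2, so K_p = 201.6/8 = 25.2.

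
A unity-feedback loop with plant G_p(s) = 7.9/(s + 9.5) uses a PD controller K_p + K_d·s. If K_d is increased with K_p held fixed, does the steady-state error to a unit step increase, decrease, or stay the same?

unchanged

At s = 0 the derivative term contributes nothing: C(0) = K_p regardless of K_d, so K_pos = K_p·G_p(0) and e_ss are unchanged.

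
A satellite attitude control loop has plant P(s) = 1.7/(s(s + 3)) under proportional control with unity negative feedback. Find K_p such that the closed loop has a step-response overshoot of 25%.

K_p = 8.12

From %OS = 100·exp(−πζ/√(1−ζ²)) = 25%, ζ = −ln(0.25)/√(π²+ln²(0.25)) = 0.4037.
Characteristic equation s² + 3s + 1.7K_p = 0 gives ζ = 3/(2√(1.7K_p)).
Setting ζ = 0.4037: √(1.7K_p) = 3/(2·0.4037) = 3.716, so K_p = 13.81/1.7 = 8.12.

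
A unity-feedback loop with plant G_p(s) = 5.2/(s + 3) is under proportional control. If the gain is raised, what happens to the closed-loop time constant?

decrease

Closed-loop pole is at s = −(3+K_p·5.2); larger K_p moves it further left, so τ = 1/(3+K_p·5.2) decreases.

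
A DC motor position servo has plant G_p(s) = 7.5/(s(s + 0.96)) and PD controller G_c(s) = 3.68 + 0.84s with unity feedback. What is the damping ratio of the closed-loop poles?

Forward path: (3.68 + 0.84s)·7.5/(s(s+0.96)). The closed-loop characteristic equation is s² + (0.96 + 7.5·0.84)s + 7.5·3.68 = 0.
That is s² + 7.26s + 27.6 = 0, so ω_n = 5.254 rad/s and ζ = 7.26/(2·5.254) = 0.691.

ζ = 0.691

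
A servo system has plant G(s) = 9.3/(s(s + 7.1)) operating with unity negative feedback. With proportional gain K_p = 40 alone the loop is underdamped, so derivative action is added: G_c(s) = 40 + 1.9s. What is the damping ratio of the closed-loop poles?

Forward path: (40 + 1.9s)·9.3/(s(s+7.1)). The closed-loop characteristic equation is s² + (7.1 + 9.3·1.9)s + 9.3·40 = 0.
That is s² + 24.77s + 372 = 0, so ω_n = 19.29 rad/s and ζ = 24.77/(2·19.29) = 0.6421.

ζ = 0.642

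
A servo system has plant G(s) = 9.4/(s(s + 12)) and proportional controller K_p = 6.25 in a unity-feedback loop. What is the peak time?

T_p = 0.659 s

Closed-loop characteristic equation: s² + 12s + 58.75 = 0, so ω_n = 7.665 rad/s and ζ = 12/(2·7.665) = 0.7828.
Damped frequency ω_d = ω_n√(1−ζ²) = 4.77 rad/s, so peak time T_p = π/ω_d = 0.659 s.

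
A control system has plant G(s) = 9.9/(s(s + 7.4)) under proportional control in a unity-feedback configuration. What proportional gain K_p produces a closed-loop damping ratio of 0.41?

K_p = 8.23

Closed-loop characteristic equation: s² + 7.4s + K_p·9.9 = 0.
So ω_n = √(9.9K_p) and 2ζω_n = 7.4, giving ζ = 7.4/(2√(9.9K_p)).
Setting ζ = 0.41: √(9.9K_p) = 7.4/(2·0.41) = 9.024, so K_p = 81.44/9.9 = 8.23.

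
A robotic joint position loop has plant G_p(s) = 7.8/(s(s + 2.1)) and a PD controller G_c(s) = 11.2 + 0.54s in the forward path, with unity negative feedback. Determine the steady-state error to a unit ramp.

0.024

The loop has one pole at the origin (type 1). Velocity error constant K_v = lim_{s→0} s·G_c(s)G_p(s) = 11.2·7.8/2.1 = 41.6.
Steady-state error to a unit ramp: e_ss = 1/K_v = 0.024.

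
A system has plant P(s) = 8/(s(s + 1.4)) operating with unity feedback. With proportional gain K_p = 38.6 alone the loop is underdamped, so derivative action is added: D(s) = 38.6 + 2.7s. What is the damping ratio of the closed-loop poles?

Forward path: (38.6 + 2.7s)·8/(s(s+1.4)). The closed-loop characteristic equation is s² + (1.4 + 8·2.7)s + 8·38.6 = 0.
That is s² + 23s + 308.8 = 0, so ω_n = 17.57 rad/s and ζ = 23/(2·17.57) = 0.6544.

ζ = 0.654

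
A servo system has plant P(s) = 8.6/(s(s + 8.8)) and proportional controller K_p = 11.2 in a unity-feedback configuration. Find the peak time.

Closed-loop characteristic equation: s² + 8.8s + 96.32 = 0, so ω_n = 9.814 rad/s and ζ = 8.8/(2·9.814) = 0.4483.
Damped frequency ω_d = ω_n√(1−ζ²) = 8.773 rad/s, so peak time T_p = π/ω_d = 0.358 s.

T_p = 0.358 s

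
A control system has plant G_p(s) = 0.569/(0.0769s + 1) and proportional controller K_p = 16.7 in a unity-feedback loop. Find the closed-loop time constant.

Closed loop: T(s) = K_p·G_p/(1+K_p·G_p) = 9.502/(0.0769s + 1 + 9.502), with pole at s = −(1 + 9.502)/0.0769 = −136.6.
Closed-loop time constant τ = 1/136.6 = 0.00732 s.

τ = 0.00732 s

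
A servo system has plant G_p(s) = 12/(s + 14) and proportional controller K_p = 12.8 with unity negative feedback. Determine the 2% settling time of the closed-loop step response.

Closed-loop transfer function: T(s) = K_p·G_p(s)/(1 + K_p·G_p(s)) = 153.6/(s + 14 + 153.6) = 153.6/(s + 167.6).
Time constant τ = 1/167.6 = 0.005967 s, so the 2% settling time is about 4τ = 0.0239 s.

T_s ≈ 0.0239 s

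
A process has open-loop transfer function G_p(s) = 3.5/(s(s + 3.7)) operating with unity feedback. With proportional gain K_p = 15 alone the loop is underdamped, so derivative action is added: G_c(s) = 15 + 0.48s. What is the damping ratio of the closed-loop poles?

Forward path: (15 + 0.48s)·3.5/(s(s+3.7)). The closed-loop characteristic equation is s² + (3.7 + 3.5·0.48)s + 3.5·15 = 0.
That is s² + 5.38s + 52.5 = 0, so ω_n = 7.246 rad/s and ζ = 5.38/(2·7.246) = 0.3713.

ζ = 0.371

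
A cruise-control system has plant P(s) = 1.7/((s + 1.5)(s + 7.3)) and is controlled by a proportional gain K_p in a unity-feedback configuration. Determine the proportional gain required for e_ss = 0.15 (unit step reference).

K_p = 36.5

Steady-state error for a unit step on this type-0 loop is 1/(1 + K_p·P(0)).
P(0) = 0.1553. Require 1/(1 + K_p·0.1553) = 0.15, so 1 + 0.1553·K_p = 6.667.
K_p = (6.667 − 1)/0.1553 = 36.5.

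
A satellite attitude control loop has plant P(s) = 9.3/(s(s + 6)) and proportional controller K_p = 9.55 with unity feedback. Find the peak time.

T_p = 0.352 s

The closed-loop denominator s² + 6s + 88.82 gives ω_n = √88.82 = 9.424 and ζ = 6/(2ω_n) = 0.3183.
Damped frequency ω_d = ω_n√(1−ζ²) = 8.934 rad/s, so peak time T_p = π/ω_d = 0.352 s.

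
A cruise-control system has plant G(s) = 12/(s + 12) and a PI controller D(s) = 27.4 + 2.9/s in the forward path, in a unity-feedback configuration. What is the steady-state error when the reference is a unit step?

The open loop D(s)G(s) has a pole at the origin (type 1), so the static position error constant is infinite and e_ss = 1/(1+∞) = 0.

0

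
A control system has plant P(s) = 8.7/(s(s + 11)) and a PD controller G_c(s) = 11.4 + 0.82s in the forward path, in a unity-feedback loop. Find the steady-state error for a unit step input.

The open loop G_c(s)P(s) has a pole at the origin (type 1), so the static position error constant is infinite and e_ss = 1/(1+∞) = 0.

0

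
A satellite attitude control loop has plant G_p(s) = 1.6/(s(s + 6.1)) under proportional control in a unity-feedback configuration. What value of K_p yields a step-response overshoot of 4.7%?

From %OS = 100·exp(−πζ/√(1−ζ²)) = 4.7%, ζ = −ln(0.047)/√(π²+ln²(0.047)) = 0.6975.
Characteristic equation s² + 6.1s + 1.6K_p = 0 gives ζ = 6.1/(2√(1.6K_p)).
Setting ζ = 0.6975: √(1.6K_p) = 6.1/(2·0.6975) = 4.373, so K_p = 19.12/1.6 = 12.

K_p = 12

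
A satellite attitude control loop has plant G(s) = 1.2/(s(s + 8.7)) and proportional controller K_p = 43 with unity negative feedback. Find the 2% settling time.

T_s ≈ 0.92 s

Closed-loop characteristic equation: s² + 8.7s + 51.6 = 0, so ω_n = 7.183 rad/s and ζ = 8.7/(2·7.183) = 0.6056.
2% settling time T_s ≈ 4/(ζω_n) = 4/4.35 = 0.92 s.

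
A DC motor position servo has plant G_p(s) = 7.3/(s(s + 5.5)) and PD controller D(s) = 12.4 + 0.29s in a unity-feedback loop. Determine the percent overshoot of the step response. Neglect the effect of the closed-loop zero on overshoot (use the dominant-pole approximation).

Forward path: (12.4 + 0.29s)·7.3/(s(s+5.5)). The closed-loop characteristic equation is s² + (5.5 + 7.3·0.29)s + 7.3·12.4 = 0.
That is s² + 7.617s + 90.52 = 0, so ω_n = 9.514 rad/s and ζ = 7.617/(2·9.514) = 0.4003.
%OS = 100·exp(−πζ/√(1−ζ²)) = 25.4%.

25.4%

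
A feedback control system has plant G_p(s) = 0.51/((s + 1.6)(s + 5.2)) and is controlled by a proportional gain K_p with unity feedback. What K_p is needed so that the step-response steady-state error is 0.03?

For a type-0 loop with proportional control, e_ss = 1/(1 + K_p·G_p(0)).
G_p(0) = 0.0613. Require 1/(1 + K_p·0.0613) = 0.03, so 1 + 0.0613·K_p = 33.33.
K_p = (33.33 − 1)/0.0613 = 527.

K_p = 527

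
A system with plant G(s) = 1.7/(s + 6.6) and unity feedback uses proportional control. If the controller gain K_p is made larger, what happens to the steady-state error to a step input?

The position error constant K_pos = K_p·G(0) grows with K_p, and e_ss = 1/(1+K_pos) falls.

decrease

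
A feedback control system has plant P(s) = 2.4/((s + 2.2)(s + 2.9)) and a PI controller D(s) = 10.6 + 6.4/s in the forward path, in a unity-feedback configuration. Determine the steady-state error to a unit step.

The open loop D(s)P(s) has a pole at the origin (type 1), so the static position error constant is infinite and e_ss = 1/(1+∞) = 0.

0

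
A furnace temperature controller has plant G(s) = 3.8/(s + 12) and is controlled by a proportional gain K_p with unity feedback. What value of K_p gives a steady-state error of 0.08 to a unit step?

K_p = 36.3

The loop is type 0, so e_ss(step) = 1/(1 + K_pos) with K_pos = K_p·G(0).
G(0) = 0.3167. Require 1/(1 + K_p·0.3167) = 0.08, so 1 + 0.3167·K_p = 12.5.
K_p = (12.5 − 1)/0.3167 = 36.3.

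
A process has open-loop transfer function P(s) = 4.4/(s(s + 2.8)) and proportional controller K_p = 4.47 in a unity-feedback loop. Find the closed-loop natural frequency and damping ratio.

The closed-loop denominator is s(s+2.8) + 4.47·4.4 = s² + 2.8s + 19.67.
Matching s² + 2ζω_n s + ω_n²: ω_n = √19.67 = 4.435 rad/s and 2ζω_n = 2.8, so ζ = 2.8/(2·4.435) = 0.316.

ω_n = 4.43 rad/s, ζ = 0.316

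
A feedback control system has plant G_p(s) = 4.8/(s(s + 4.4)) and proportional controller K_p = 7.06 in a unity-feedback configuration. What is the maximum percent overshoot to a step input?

27.7%

From 1 + K_pG_p(s) = 0: s² + 4.4s + 33.89 = 0 ⇒ ω_n = 5.821, ζ = 0.3779.
%OS = 100·exp(−πζ/√(1−ζ²)) = 100·exp(−π·0.3779/√0.8572) = 27.7%.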